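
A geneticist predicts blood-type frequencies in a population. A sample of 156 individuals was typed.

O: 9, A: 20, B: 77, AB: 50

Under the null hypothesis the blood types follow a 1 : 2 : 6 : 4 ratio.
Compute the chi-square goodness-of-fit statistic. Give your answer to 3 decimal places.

Ratio total = 13. Expected counts: 156×1/13 = 12, 156×2/13 = 24, 156×6/13 = 72, 156×4/13 = 48.
cat         O        E   (O−E)²/E
O           9       12     0.7500
A          20       24     0.6667
B          77       72     0.3472
AB         50       48     0.0833
Sum = 1.847

1.847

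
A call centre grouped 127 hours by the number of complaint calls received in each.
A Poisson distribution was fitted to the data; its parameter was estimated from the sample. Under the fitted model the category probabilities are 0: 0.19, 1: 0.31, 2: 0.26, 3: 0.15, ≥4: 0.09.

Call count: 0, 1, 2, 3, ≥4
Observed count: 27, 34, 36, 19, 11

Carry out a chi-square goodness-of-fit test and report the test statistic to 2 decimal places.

Expected counts E_i = n·p_i: 127×0.19 = 24.13, 127×0.31 = 39.37, 127×0.26 = 33.02, 127×0.15 = 19.05, 127×0.09 = 11.43.
cat         O        E   (O−E)²/E
0          27    24.13      0.341
1          34    39.37      0.732
2          36    33.02      0.269
3          19    19.05      0.000
≥4         11    11.43      0.016
Sum = 1.36

1.36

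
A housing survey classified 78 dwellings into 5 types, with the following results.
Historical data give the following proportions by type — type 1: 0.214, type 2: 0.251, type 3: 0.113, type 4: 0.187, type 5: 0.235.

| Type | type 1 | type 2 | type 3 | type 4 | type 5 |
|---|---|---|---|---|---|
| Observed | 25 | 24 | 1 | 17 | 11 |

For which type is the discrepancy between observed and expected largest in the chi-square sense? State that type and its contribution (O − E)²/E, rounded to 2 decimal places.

type 3, 6.93

Expected counts E_i = n·p_i: 78×0.214 = 16.692, 78×0.251 = 19.578, 78×0.113 = 8.814, 78×0.187 = 14.586, 78×0.235 = 18.33.
type 1: (25 − 16.692)²/16.692 = 69.022864/16.692 = 4.135
type 2: (24 − 19.578)²/19.578 = 19.554084/19.578 = 0.999
type 3: (1 − 8.814)²/8.814 = 61.058596/8.814 = 6.927
type 4: (17 − 14.586)²/14.586 = 5.827396/14.586 = 0.400
type 5: (11 − 18.33)²/18.33 = 53.7289/18.33 = 2.931
The largest term is for type 3: 6.93.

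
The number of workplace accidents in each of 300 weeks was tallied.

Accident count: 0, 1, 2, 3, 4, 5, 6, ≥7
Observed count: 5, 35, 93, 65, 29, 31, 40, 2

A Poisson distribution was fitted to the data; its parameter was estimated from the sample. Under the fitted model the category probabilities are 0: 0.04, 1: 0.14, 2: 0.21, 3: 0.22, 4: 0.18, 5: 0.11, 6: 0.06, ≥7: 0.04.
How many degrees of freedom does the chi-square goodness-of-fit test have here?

6

There are k = 8 categories and 1 parameter estimated from the data, so df = 8 − 1 − 1 = 6.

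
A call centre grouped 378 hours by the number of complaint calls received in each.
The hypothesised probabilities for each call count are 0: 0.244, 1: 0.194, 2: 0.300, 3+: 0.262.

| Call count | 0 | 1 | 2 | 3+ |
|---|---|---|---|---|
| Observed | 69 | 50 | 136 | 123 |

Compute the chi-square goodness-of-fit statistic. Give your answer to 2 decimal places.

Expected counts E_i = n·p_i: 378×0.244 = 92.232, 378×0.194 = 73.332, 378×0.300 = 113.4, 378×0.262 = 99.036.
cat         O        E   (O−E)²/E
0          69   92.232      5.852
1          50   73.332      7.424
2         136    113.4      4.504
3+        123   99.036      5.799
Sum = 23.58

23.58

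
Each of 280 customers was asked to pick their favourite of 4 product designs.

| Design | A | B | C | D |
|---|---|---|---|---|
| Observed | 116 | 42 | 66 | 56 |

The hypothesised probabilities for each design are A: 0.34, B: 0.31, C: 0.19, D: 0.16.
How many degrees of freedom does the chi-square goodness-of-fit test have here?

There are k = 4 categories and no parameters were estimated from the data, so df = 4 − 1 = 3.

3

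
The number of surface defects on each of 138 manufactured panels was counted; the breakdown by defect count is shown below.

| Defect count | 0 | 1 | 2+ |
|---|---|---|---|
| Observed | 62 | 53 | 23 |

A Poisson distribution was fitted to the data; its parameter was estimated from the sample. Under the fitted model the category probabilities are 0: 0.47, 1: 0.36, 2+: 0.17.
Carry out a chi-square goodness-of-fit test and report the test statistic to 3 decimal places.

0.357

Expected counts E_i = n·p_i: 138×0.47 = 64.86, 138×0.36 = 49.68, 138×0.17 = 23.46.
0: (62 − 64.86)²/64.86 = 8.1796/64.86 = 0.1261
1: (53 − 49.68)²/49.68 = 11.0224/49.68 = 0.2219
2+: (23 − 23.46)²/23.46 = 0.2116/23.46 = 0.0090
Sum = 0.357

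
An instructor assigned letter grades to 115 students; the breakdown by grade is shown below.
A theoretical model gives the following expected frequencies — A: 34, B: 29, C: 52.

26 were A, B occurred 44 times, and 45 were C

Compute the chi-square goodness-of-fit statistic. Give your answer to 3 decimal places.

10.583

cat         O        E   (O−E)²/E
A          26       34     1.8824
B          44       29     7.7586
C          45       52     0.9423
Sum = 10.583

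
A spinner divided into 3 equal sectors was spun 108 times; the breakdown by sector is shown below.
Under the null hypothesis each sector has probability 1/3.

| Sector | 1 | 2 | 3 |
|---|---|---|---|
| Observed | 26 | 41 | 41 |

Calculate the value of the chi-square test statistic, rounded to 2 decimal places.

4.17

Expected count for each of the 3 categories: 108/3 = 36.
cat         O        E   (O−E)²/E
1          26       36      2.778
2          41       36      0.694
3          41       36      0.694
Sum = 4.17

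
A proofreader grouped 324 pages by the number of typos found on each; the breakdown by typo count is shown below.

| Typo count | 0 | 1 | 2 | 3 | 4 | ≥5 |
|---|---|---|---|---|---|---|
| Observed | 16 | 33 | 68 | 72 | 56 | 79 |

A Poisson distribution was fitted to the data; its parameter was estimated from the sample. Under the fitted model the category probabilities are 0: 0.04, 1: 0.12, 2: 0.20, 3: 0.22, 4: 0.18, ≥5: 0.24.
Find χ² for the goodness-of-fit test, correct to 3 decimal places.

Expected counts E_i = n·p_i: 324×0.04 = 12.96, 324×0.12 = 38.88, 324×0.20 = 64.8, 324×0.22 = 71.28, 324×0.18 = 58.32, 324×0.24 = 77.76.
0: (16 − 12.96)²/12.96 = 9.2416/12.96 = 0.7131
1: (33 − 38.88)²/38.88 = 34.5744/38.88 = 0.8893
2: (68 − 64.8)²/64.8 = 10.24/64.8 = 0.1580
3: (72 − 71.28)²/71.28 = 0.5184/71.28 = 0.0073
4: (56 − 58.32)²/58.32 = 5.3824/58.32 = 0.0923
≥5: (79 − 77.76)²/77.76 = 1.5376/77.76 = 0.0198
Sum = 1.880

1.880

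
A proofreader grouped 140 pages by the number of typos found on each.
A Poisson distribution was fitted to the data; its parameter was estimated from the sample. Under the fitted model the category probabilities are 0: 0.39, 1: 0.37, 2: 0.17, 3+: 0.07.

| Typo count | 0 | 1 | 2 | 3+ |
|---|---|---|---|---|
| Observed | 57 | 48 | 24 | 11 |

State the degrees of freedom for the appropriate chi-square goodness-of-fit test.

2

There are k = 4 categories and 1 parameter estimated from the data, so df = 4 − 1 − 1 = 2.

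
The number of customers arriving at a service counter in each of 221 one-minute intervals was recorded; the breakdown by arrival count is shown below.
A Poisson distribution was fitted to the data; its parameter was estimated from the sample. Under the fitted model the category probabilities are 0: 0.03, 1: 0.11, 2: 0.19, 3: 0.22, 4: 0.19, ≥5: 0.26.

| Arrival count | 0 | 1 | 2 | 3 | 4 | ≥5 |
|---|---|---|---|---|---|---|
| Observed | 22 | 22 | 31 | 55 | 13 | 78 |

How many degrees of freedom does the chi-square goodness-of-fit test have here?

4

There are k = 6 categories and 1 parameter estimated from the data, so df = 6 − 1 − 1 = 4.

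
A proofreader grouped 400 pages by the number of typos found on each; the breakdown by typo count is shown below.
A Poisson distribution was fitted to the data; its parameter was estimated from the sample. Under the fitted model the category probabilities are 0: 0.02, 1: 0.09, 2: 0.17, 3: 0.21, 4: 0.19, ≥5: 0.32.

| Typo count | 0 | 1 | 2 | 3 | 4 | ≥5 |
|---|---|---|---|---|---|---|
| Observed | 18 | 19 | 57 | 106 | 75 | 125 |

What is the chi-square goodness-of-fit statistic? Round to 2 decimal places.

28.15

Expected counts E_i = n·p_i: 400×0.02 = 8, 400×0.09 = 36, 400×0.17 = 68, 400×0.21 = 84, 400×0.19 = 76, 400×0.32 = 128.
χ² = (18−8)²/8 + (19−36)²/36 + (57−68)²/68 + (106−84)²/84 + (75−76)²/76 + (125−128)²/128
   = 12.500 + 8.028 + 1.779 + 5.762 + 0.013 + 0.070
Sum = 28.15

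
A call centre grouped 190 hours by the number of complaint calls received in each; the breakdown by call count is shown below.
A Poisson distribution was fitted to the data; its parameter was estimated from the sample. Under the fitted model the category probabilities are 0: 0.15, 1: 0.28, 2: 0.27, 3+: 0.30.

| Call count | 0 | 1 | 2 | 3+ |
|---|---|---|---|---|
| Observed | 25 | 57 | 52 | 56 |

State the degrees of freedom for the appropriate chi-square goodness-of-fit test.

2

There are k = 4 categories and 1 parameter estimated from the data, so df = 4 − 1 − 1 = 2.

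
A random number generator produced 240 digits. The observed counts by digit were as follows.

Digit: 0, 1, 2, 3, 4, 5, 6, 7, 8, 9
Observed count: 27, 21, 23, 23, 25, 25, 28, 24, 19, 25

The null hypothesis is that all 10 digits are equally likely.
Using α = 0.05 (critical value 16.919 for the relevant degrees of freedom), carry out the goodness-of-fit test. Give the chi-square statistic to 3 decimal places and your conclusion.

2.667; do not reject

Expected count for each of the 10 categories: 240/10 = 24.
cat         O        E   (O−E)²/E
0          27       24     0.3750
1          21       24     0.3750
2          23       24     0.0417
3          23       24     0.0417
4          25       24     0.0417
5          25       24     0.0417
6          28       24     0.6667
7          24       24     0.0000
8          19       24     1.0417
9          25       24     0.0417
Sum = 2.667
df = 9. Since 2.667 < 16.919, we do not reject H₀.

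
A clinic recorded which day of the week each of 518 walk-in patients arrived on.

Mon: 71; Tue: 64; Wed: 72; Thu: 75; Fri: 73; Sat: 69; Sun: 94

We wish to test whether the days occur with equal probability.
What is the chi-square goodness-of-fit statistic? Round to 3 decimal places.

Under H₀ each category has probability 1/7, so each expected count is 518/7 = 74.
Mon: (71 − 74)²/74 = 9/74 = 0.1216
Tue: (64 − 74)²/74 = 100/74 = 1.3514
Wed: (72 − 74)²/74 = 4/74 = 0.0541
Thu: (75 − 74)²/74 = 1/74 = 0.0135
Fri: (73 − 74)²/74 = 1/74 = 0.0135
Sat: (69 − 74)²/74 = 25/74 = 0.3378
Sun: (94 − 74)²/74 = 400/74 = 5.4054
Sum = 7.297

7.297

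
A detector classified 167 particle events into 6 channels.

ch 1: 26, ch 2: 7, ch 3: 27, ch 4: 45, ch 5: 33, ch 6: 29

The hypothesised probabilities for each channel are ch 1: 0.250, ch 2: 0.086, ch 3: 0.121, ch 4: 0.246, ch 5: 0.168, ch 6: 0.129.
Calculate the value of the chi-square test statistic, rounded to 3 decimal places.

15.825

Expected counts E_i = n·p_i: 167×0.250 = 41.75, 167×0.086 = 14.362, 167×0.121 = 20.207, 167×0.246 = 41.082, 167×0.168 = 28.056, 167×0.129 = 21.543.
χ² = (26−41.75)²/41.75 + (7−14.362)²/14.362 + (27−20.207)²/20.207 + (45−41.082)²/41.082 + (33−28.056)²/28.056 + (29−21.543)²/21.543
   = 5.9416 + 3.7738 + 2.2836 + 0.3737 + 0.8712 + 2.5812
Sum = 15.825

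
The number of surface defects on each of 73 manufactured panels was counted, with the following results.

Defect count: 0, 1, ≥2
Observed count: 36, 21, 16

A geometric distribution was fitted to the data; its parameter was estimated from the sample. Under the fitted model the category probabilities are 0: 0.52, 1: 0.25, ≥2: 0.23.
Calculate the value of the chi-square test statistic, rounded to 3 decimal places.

Expected counts E_i = n·p_i: 73×0.52 = 37.96, 73×0.25 = 18.25, 73×0.23 = 16.79.
χ² = (36−37.96)²/37.96 + (21−18.25)²/18.25 + (16−16.79)²/16.79
   = 0.1012 + 0.4144 + 0.0372
Sum = 0.553

0.553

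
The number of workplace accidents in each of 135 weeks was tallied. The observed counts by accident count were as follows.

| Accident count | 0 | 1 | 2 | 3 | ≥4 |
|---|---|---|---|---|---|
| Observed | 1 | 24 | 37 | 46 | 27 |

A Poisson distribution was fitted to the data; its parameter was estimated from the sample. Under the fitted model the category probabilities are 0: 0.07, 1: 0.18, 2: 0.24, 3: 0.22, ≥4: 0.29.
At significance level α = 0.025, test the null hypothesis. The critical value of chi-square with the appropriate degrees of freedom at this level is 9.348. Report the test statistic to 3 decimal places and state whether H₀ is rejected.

Expected counts E_i = n·p_i: 135×0.07 = 9.45, 135×0.18 = 24.3, 135×0.24 = 32.4, 135×0.22 = 29.7, 135×0.29 = 39.15.
χ² = (1−9.45)²/9.45 + (24−24.3)²/24.3 + (37−32.4)²/32.4 + (46−29.7)²/29.7 + (27−39.15)²/39.15
   = 7.5558 + 0.0037 + 0.6531 + 8.9458 + 3.7707
Sum = 20.929
df = 3. Since 20.929 > 9.348, we reject H₀.

20.929; reject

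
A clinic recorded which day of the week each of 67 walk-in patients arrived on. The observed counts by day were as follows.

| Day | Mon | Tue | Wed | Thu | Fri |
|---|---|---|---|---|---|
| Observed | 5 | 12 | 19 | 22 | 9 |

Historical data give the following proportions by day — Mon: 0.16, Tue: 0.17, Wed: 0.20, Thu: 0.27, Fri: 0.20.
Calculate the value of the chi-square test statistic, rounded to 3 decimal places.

Expected counts E_i = n·p_i: 67×0.16 = 10.72, 67×0.17 = 11.39, 67×0.20 = 13.4, 67×0.27 = 18.09, 67×0.20 = 13.4.
cat         O        E   (O−E)²/E
Mon         5    10.72     3.0521
Tue        12    11.39     0.0327
Wed        19     13.4     2.3403
Thu        22    18.09     0.8451
Fri         9     13.4     1.4448
Sum = 7.715

7.715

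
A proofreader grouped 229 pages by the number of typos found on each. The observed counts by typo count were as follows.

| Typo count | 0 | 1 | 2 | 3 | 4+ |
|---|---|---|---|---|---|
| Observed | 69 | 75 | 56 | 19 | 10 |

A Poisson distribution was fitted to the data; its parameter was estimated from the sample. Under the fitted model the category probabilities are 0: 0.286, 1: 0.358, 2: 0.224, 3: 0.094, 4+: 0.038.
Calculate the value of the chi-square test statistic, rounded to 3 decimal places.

1.704

Expected counts E_i = n·p_i: 229×0.286 = 65.494, 229×0.358 = 81.982, 229×0.224 = 51.296, 229×0.094 = 21.526, 229×0.038 = 8.702.
0: (69 − 65.494)²/65.494 = 12.292036/65.494 = 0.1877
1: (75 − 81.982)²/81.982 = 48.748324/81.982 = 0.5946
2: (56 − 51.296)²/51.296 = 22.127616/51.296 = 0.4314
3: (19 − 21.526)²/21.526 = 6.380676/21.526 = 0.2964
4+: (10 − 8.702)²/8.702 = 1.684804/8.702 = 0.1936
Sum = 1.704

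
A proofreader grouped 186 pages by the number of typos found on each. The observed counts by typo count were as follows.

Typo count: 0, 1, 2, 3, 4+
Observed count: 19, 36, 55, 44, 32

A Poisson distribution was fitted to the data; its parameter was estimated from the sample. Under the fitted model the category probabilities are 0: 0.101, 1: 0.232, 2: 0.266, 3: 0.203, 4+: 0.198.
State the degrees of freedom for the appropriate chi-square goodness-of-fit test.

3

There are k = 5 categories and 1 parameter estimated from the data, so df = 5 − 1 − 1 = 3.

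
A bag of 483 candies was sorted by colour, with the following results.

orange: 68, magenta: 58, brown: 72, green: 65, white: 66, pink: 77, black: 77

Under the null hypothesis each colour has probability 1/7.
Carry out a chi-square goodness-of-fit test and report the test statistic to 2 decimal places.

4.12

Under H₀ each category has probability 1/7, so each expected count is 483/7 = 69.
orange: (68 − 69)²/69 = 1/69 = 0.014
magenta: (58 − 69)²/69 = 121/69 = 1.754
brown: (72 − 69)²/69 = 9/69 = 0.130
green: (65 − 69)²/69 = 16/69 = 0.232
white: (66 − 69)²/69 = 9/69 = 0.130
pink: (77 − 69)²/69 = 64/69 = 0.928
black: (77 − 69)²/69 = 64/69 = 0.928
Sum = 4.12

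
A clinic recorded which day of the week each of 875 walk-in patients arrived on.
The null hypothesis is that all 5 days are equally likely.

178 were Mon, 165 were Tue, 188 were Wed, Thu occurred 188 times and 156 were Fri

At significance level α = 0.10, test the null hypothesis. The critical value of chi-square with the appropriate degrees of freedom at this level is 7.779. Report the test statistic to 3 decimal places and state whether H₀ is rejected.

4.617; do not reject

Under H₀ each category has probability 1/5, so each expected count is 875/5 = 175.
cat         O        E   (O−E)²/E
Mon       178      175     0.0514
Tue       165      175     0.5714
Wed       188      175     0.9657
Thu       188      175     0.9657
Fri       156      175     2.0629
Sum = 4.617
df = 4. Since 4.617 < 7.779, we do not reject H₀.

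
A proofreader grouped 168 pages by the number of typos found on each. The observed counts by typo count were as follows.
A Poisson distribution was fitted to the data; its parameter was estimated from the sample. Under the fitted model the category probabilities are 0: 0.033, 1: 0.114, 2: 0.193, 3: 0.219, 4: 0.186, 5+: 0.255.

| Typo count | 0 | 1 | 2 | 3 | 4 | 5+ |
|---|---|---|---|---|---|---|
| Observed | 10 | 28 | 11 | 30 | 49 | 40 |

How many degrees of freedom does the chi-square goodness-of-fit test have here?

4

There are k = 6 categories and 1 parameter estimated from the data, so df = 6 − 1 − 1 = 4.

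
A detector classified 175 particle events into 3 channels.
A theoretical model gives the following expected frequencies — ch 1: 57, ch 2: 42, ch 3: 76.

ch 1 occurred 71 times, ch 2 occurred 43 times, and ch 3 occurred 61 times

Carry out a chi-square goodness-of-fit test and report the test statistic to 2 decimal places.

ch 1: (71 − 57)²/57 = 196/57 = 3.439
ch 2: (43 − 42)²/42 = 1/42 = 0.024
ch 3: (61 − 76)²/76 = 225/76 = 2.961
Sum = 6.42

6.42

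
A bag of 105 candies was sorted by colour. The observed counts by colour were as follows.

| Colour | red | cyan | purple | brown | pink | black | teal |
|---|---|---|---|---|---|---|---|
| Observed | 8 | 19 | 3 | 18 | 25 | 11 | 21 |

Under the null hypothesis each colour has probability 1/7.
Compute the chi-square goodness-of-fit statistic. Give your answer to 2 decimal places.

24.67

Expected count for each of the 7 categories: 105/7 = 15.
red: (8 − 15)²/15 = 49/15 = 3.267
cyan: (19 − 15)²/15 = 16/15 = 1.067
purple: (3 − 15)²/15 = 144/15 = 9.600
brown: (18 − 15)²/15 = 9/15 = 0.600
pink: (25 − 15)²/15 = 100/15 = 6.667
black: (11 − 15)²/15 = 16/15 = 1.067
teal: (21 − 15)²/15 = 36/15 = 2.400
Sum = 24.67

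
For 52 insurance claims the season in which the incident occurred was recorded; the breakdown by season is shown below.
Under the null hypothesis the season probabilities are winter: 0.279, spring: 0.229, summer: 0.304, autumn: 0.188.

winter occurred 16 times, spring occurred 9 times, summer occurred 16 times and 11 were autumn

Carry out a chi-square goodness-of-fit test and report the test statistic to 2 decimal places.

Expected counts E_i = n·p_i: 52×0.279 = 14.508, 52×0.229 = 11.908, 52×0.304 = 15.808, 52×0.188 = 9.776.
cat         O        E   (O−E)²/E
winter     16   14.508      0.153
spring      9   11.908      0.710
summer     16   15.808      0.002
autumn     11    9.776      0.153
Sum = 1.02

1.02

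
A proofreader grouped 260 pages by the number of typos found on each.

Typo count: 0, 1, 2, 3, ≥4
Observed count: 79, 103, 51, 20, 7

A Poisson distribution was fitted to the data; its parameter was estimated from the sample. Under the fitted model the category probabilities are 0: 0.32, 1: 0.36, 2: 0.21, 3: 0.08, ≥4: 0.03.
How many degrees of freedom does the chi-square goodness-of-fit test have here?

3

There are k = 5 categories and 1 parameter estimated from the data, so df = 5 − 1 − 1 = 3.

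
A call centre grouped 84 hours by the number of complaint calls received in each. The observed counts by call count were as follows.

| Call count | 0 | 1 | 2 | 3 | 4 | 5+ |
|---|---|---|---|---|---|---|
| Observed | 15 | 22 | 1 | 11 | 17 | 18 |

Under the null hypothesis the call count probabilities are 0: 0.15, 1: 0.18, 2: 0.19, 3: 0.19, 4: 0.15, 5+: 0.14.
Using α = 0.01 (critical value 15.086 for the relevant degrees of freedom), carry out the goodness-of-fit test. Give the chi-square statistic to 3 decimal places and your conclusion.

23.999; reject

Expected counts E_i = n·p_i: 84×0.15 = 12.6, 84×0.18 = 15.12, 84×0.19 = 15.96, 84×0.19 = 15.96, 84×0.15 = 12.6, 84×0.14 = 11.76.
χ² = (15−12.6)²/12.6 + (22−15.12)²/15.12 + (1−15.96)²/15.96 + (11−15.96)²/15.96 + (17−12.6)²/12.6 + (18−11.76)²/11.76
   = 0.4571 + 3.1306 + 14.0227 + 1.5415 + 1.5365 + 3.3110
Sum = 23.999
df = 5. Since 23.999 > 15.086, we reject H₀.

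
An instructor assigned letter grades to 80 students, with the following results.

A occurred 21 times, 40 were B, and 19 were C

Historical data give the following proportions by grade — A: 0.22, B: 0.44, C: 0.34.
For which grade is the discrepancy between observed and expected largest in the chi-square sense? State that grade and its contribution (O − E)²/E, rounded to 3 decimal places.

C, 2.472

Expected counts E_i = n·p_i: 80×0.22 = 17.6, 80×0.44 = 35.2, 80×0.34 = 27.2.
cat         O        E   (O−E)²/E
A          21     17.6     0.6568
B          40     35.2     0.6545
C          19     27.2     2.4721
The largest term is for C: 2.472.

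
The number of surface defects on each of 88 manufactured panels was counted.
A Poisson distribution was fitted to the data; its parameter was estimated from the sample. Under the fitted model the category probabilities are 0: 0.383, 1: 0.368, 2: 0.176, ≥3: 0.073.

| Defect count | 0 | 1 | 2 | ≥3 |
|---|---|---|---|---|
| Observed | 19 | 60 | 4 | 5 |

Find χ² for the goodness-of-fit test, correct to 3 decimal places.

38.802

Expected counts E_i = n·p_i: 88×0.383 = 33.704, 88×0.368 = 32.384, 88×0.176 = 15.488, 88×0.073 = 6.424.
χ² = (19−33.704)²/33.704 + (60−32.384)²/32.384 + (4−15.488)²/15.488 + (5−6.424)²/6.424
   = 6.4149 + 23.5500 + 8.5211 + 0.3157
Sum = 38.802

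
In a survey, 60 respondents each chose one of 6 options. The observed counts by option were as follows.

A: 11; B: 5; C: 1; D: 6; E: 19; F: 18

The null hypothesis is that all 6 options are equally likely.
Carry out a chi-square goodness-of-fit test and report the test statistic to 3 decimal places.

Under H₀ each category has probability 1/6, so each expected count is 60/6 = 10.
A: (11 − 10)²/10 = 1/10 = 0.1000
B: (5 − 10)²/10 = 25/10 = 2.5000
C: (1 − 10)²/10 = 81/10 = 8.1000
D: (6 − 10)²/10 = 16/10 = 1.6000
E: (19 − 10)²/10 = 81/10 = 8.1000
F: (18 − 10)²/10 = 64/10 = 6.4000
Sum = 26.800

26.800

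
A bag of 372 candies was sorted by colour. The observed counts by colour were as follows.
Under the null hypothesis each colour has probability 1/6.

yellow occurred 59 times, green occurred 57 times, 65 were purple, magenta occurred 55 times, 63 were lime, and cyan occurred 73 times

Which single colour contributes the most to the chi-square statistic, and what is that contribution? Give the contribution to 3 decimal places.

cyan, 1.952

Expected count for each of the 6 categories: 372/6 = 62.
cat          O        E   (O−E)²/E
yellow      59       62     0.1452
green       57       62     0.4032
purple      65       62     0.1452
magenta     55       62     0.7903
lime        63       62     0.0161
cyan        73       62     1.9516
The largest term is for cyan: 1.952.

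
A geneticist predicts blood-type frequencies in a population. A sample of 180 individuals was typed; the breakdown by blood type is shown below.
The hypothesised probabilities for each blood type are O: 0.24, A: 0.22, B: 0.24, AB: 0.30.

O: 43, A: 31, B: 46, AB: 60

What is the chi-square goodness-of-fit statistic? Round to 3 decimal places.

Expected counts E_i = n·p_i: 180×0.24 = 43.2, 180×0.22 = 39.6, 180×0.24 = 43.2, 180×0.30 = 54.
cat         O        E   (O−E)²/E
O          43     43.2     0.0009
A          31     39.6     1.8677
B          46     43.2     0.1815
AB         60       54     0.6667
Sum = 2.717

2.717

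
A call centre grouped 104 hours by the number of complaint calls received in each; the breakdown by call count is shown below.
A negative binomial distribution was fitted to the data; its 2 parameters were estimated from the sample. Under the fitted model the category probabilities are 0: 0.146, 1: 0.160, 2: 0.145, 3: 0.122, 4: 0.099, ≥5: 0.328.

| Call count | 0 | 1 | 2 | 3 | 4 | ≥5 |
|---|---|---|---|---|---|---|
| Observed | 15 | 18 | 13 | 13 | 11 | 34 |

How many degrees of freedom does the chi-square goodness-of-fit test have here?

3

There are k = 6 categories and 2 parameters estimated from the data, so df = 6 − 1 − 2 = 3.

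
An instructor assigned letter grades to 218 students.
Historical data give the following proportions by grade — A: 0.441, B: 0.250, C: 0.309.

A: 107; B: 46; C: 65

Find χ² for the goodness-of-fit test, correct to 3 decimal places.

Expected counts E_i = n·p_i: 218×0.441 = 96.138, 218×0.250 = 54.5, 218×0.309 = 67.362.
χ² = (107−96.138)²/96.138 + (46−54.5)²/54.5 + (65−67.362)²/67.362
   = 1.2272 + 1.3257 + 0.0828
Sum = 2.636

2.636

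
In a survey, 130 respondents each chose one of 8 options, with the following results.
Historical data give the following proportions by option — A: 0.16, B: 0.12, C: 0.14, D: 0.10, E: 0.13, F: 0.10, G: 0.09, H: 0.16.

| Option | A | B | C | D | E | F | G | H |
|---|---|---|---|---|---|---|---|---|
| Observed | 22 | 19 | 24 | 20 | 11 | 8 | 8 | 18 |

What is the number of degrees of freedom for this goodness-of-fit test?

There are k = 8 categories and no parameters were estimated from the data, so df = 8 − 1 = 7.

7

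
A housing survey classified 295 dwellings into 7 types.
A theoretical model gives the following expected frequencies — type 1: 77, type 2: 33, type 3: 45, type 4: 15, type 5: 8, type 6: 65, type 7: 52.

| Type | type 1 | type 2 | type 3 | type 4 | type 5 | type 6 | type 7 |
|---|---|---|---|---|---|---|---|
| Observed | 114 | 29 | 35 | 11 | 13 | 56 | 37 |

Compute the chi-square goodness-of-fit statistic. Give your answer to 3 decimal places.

30.251

type 1: (114 − 77)²/77 = 1369/77 = 17.7792
type 2: (29 − 33)²/33 = 16/33 = 0.4848
type 3: (35 − 45)²/45 = 100/45 = 2.2222
type 4: (11 − 15)²/15 = 16/15 = 1.0667
type 5: (13 − 8)²/8 = 25/8 = 3.1250
type 6: (56 − 65)²/65 = 81/65 = 1.2462
type 7: (37 − 52)²/52 = 225/52 = 4.3269
Sum = 30.251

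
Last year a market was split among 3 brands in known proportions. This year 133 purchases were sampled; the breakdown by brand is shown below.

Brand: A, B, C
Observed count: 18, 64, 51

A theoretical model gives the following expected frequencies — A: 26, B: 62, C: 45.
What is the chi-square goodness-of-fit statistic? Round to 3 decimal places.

cat         O        E   (O−E)²/E
A          18       26     2.4615
B          64       62     0.0645
C          51       45     0.8000
Sum = 3.326

3.326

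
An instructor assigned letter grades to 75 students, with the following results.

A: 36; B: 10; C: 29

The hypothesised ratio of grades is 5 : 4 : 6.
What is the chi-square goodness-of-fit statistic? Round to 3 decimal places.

Ratio total = 15. Expected counts: 75×5/15 = 25, 75×4/15 = 20, 75×6/15 = 30.
χ² = (36−25)²/25 + (10−20)²/20 + (29−30)²/30
   = 4.8400 + 5.0000 + 0.0333
Sum = 9.873

9.873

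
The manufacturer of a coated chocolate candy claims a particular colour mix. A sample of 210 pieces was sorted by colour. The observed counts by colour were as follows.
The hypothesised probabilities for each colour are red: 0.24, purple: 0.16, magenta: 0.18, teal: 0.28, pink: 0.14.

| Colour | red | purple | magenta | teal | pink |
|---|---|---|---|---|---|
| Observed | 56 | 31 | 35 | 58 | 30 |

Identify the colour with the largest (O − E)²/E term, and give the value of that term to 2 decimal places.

red, 0.62

Expected counts E_i = n·p_i: 210×0.24 = 50.4, 210×0.16 = 33.6, 210×0.18 = 37.8, 210×0.28 = 58.8, 210×0.14 = 29.4.
red: (56 − 50.4)²/50.4 = 31.36/50.4 = 0.622
purple: (31 − 33.6)²/33.6 = 6.76/33.6 = 0.201
magenta: (35 − 37.8)²/37.8 = 7.84/37.8 = 0.207
teal: (58 − 58.8)²/58.8 = 0.64/58.8 = 0.011
pink: (30 − 29.4)²/29.4 = 0.36/29.4 = 0.012
The largest term is for red: 0.62.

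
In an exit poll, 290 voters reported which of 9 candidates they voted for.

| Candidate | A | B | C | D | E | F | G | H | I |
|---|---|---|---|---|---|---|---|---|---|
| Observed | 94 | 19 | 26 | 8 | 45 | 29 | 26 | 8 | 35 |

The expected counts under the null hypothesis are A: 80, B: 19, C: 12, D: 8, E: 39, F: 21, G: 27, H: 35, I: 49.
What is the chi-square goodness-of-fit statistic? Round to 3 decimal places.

cat         O        E   (O−E)²/E
A          94       80     2.4500
B          19       19     0.0000
C          26       12    16.3333
D           8        8     0.0000
E          45       39     0.9231
F          29       21     3.0476
G          26       27     0.0370
H           8       35    20.8286
I          35       49     4.0000
Sum = 47.620

47.620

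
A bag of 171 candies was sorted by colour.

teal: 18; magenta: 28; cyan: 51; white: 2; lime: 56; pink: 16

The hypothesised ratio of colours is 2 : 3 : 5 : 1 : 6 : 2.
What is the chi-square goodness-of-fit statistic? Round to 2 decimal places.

Ratio total = 19. Expected counts: 171×2/19 = 18, 171×3/19 = 27, 171×5/19 = 45, 171×1/19 = 9, 171×6/19 = 54, 171×2/19 = 18.
χ² = (18−18)²/18 + (28−27)²/27 + (51−45)²/45 + (2−9)²/9 + (56−54)²/54 + (16−18)²/18
   = 0.000 + 0.037 + 0.800 + 5.444 + 0.074 + 0.222
Sum = 6.58

6.58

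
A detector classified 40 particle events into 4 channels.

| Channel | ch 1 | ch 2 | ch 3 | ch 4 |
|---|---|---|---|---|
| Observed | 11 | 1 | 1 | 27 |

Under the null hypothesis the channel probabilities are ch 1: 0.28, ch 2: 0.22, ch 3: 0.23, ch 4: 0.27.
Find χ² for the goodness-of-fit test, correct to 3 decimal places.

38.526

Expected counts E_i = n·p_i: 40×0.28 = 11.2, 40×0.22 = 8.8, 40×0.23 = 9.2, 40×0.27 = 10.8.
χ² = (11−11.2)²/11.2 + (1−8.8)²/8.8 + (1−9.2)²/9.2 + (27−10.8)²/10.8
   = 0.0036 + 6.9136 + 7.3087 + 24.3000
Sum = 38.526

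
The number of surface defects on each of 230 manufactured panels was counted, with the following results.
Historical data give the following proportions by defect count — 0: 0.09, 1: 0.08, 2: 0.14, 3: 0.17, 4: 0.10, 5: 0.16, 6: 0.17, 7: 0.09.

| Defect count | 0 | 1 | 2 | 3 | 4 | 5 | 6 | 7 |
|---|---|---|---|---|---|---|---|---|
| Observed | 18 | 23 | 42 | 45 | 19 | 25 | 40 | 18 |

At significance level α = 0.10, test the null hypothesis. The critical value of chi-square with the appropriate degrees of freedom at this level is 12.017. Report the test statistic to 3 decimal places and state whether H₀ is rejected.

Expected counts E_i = n·p_i: 230×0.09 = 20.7, 230×0.08 = 18.4, 230×0.14 = 32.2, 230×0.17 = 39.1, 230×0.10 = 23, 230×0.16 = 36.8, 230×0.17 = 39.1, 230×0.09 = 20.7.
χ² = (18−20.7)²/20.7 + (23−18.4)²/18.4 + (42−32.2)²/32.2 + (45−39.1)²/39.1 + (19−23)²/23 + (25−36.8)²/36.8 + (40−39.1)²/39.1 + (18−20.7)²/20.7
   = 0.3522 + 1.1500 + 2.9826 + 0.8903 + 0.6957 + 3.7837 + 0.0207 + 0.3522
Sum = 10.227
df = 7. Since 10.227 < 12.017, we do not reject H₀.

10.227; do not reject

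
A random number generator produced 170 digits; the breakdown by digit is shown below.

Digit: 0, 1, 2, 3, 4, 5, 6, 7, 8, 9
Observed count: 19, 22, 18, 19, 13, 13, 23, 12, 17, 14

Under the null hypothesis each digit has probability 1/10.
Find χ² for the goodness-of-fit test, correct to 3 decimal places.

8.000

Under H₀ each category has probability 1/10, so each expected count is 170/10 = 17.
χ² = (19−17)²/17 + (22−17)²/17 + (18−17)²/17 + (19−17)²/17 + (13−17)²/17 + (13−17)²/17 + (23−17)²/17 + (12−17)²/17 + (17−17)²/17 + (14−17)²/17
   = 0.2353 + 1.4706 + 0.0588 + 0.2353 + 0.9412 + 0.9412 + 2.1176 + 1.4706 + 0.0000 + 0.5294
Sum = 8.000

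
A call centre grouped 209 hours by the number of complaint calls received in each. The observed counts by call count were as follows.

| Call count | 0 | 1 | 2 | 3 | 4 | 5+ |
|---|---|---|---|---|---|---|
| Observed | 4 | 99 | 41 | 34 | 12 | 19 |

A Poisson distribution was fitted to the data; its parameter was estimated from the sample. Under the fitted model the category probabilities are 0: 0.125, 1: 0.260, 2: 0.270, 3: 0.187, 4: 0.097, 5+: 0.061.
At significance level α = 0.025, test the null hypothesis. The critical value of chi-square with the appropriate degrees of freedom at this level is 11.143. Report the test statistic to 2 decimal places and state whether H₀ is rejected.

Expected counts E_i = n·p_i: 209×0.125 = 26.125, 209×0.260 = 54.34, 209×0.270 = 56.43, 209×0.187 = 39.083, 209×0.097 = 20.273, 209×0.061 = 12.749.
0: (4 − 26.125)²/26.125 = 489.515625/26.125 = 18.737
1: (99 − 54.34)²/54.34 = 1994.5156/54.34 = 36.704
2: (41 − 56.43)²/56.43 = 238.0849/56.43 = 4.219
3: (34 − 39.083)²/39.083 = 25.836889/39.083 = 0.661
4: (12 − 20.273)²/20.273 = 68.442529/20.273 = 3.376
5+: (19 − 12.749)²/12.749 = 39.075001/12.749 = 3.065
Sum = 66.76
df = 4. Since 66.76 > 11.143, we reject H₀.

66.76; reject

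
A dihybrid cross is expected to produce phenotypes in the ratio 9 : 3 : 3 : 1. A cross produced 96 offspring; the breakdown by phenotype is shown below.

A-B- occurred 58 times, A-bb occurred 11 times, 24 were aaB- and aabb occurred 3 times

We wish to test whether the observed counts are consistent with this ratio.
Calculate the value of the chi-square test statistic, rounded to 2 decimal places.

6.52

Ratio total = 16. Expected counts: 96×9/16 = 54, 96×3/16 = 18, 96×3/16 = 18, 96×1/16 = 6.
cat         O        E   (O−E)²/E
A-B-       58       54      0.296
A-bb       11       18      2.722
aaB-       24       18      2.000
aabb        3        6      1.500
Sum = 6.52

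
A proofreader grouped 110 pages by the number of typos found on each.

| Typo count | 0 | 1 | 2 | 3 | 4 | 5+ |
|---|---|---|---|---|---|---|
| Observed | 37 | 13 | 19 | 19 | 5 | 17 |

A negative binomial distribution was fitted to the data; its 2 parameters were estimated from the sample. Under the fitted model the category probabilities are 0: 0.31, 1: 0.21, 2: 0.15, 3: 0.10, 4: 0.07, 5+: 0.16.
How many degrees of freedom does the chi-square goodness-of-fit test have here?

There are k = 6 categories and 2 parameters estimated from the data, so df = 6 − 1 − 2 = 3.

3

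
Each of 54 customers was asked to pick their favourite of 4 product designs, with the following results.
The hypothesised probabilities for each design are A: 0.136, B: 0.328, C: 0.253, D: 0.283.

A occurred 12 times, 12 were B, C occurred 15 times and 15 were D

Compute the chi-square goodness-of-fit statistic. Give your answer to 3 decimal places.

Expected counts E_i = n·p_i: 54×0.136 = 7.344, 54×0.328 = 17.712, 54×0.253 = 13.662, 54×0.283 = 15.282.
cat         O        E   (O−E)²/E
A          12    7.344     2.9518
B          12   17.712     1.8421
C          15   13.662     0.1310
D          15   15.282     0.0052
Sum = 4.930

4.930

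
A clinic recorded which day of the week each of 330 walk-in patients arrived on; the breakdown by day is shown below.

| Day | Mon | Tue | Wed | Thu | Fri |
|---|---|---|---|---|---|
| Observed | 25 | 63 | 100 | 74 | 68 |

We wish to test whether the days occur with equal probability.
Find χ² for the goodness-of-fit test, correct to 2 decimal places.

44.15

Expected count for each of the 5 categories: 330/5 = 66.
χ² = (25−66)²/66 + (63−66)²/66 + (100−66)²/66 + (74−66)²/66 + (68−66)²/66
   = 25.470 + 0.136 + 17.515 + 0.970 + 0.061
Sum = 44.15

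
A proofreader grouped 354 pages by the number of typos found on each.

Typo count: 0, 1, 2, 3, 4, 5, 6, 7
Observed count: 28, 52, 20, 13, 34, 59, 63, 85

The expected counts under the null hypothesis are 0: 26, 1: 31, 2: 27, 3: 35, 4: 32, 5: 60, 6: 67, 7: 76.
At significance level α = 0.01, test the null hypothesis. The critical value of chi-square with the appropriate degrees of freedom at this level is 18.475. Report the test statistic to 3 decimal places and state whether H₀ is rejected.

cat         O        E   (O−E)²/E
0          28       26     0.1538
1          52       31    14.2258
2          20       27     1.8148
3          13       35    13.8286
4          34       32     0.1250
5          59       60     0.0167
6          63       67     0.2388
7          85       76     1.0658
Sum = 31.469
df = 7. Since 31.469 > 18.475, we reject H₀.

31.469; reject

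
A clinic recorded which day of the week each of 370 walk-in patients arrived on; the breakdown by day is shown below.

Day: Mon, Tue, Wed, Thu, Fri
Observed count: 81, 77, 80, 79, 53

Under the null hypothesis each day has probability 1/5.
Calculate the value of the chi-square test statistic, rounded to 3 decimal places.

7.568

Expected count for each of the 5 categories: 370/5 = 74.
Mon: (81 − 74)²/74 = 49/74 = 0.6622
Tue: (77 − 74)²/74 = 9/74 = 0.1216
Wed: (80 − 74)²/74 = 36/74 = 0.4865
Thu: (79 − 74)²/74 = 25/74 = 0.3378
Fri: (53 − 74)²/74 = 441/74 = 5.9595
Sum = 7.568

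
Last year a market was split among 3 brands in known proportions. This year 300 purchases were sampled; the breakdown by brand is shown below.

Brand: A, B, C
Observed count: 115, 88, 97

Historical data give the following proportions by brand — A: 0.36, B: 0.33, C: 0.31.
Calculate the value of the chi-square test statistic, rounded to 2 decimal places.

1.85

Expected counts E_i = n·p_i: 300×0.36 = 108, 300×0.33 = 99, 300×0.31 = 93.
χ² = (115−108)²/108 + (88−99)²/99 + (97−93)²/93
   = 0.454 + 1.222 + 0.172
Sum = 1.85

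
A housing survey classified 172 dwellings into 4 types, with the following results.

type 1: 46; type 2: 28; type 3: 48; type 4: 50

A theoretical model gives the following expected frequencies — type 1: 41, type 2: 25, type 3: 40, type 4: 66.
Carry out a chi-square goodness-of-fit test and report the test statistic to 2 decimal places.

cat         O        E   (O−E)²/E
type 1     46       41      0.610
type 2     28       25      0.360
type 3     48       40      1.600
type 4     50       66      3.879
Sum = 6.45

6.45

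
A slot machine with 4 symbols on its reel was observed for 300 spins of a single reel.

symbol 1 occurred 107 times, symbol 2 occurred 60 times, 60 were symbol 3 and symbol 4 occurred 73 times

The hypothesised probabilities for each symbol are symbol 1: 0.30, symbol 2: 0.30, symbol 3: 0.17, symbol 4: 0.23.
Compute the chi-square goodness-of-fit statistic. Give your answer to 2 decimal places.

15.03

Expected counts E_i = n·p_i: 300×0.30 = 90, 300×0.30 = 90, 300×0.17 = 51, 300×0.23 = 69.
cat           O        E   (O−E)²/E
symbol 1    107       90      3.211
symbol 2     60       90     10.000
symbol 3     60       51      1.588
symbol 4     73       69      0.232
Sum = 15.03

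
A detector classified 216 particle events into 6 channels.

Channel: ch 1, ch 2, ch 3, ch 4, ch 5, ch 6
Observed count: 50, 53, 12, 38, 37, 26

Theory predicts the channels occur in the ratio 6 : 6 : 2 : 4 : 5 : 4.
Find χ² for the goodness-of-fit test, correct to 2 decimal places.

4.08

Ratio total = 27. Expected counts: 216×6/27 = 48, 216×6/27 = 48, 216×2/27 = 16, 216×4/27 = 32, 216×5/27 = 40, 216×4/27 = 32.
χ² = (50−48)²/48 + (53−48)²/48 + (12−16)²/16 + (38−32)²/32 + (37−40)²/40 + (26−32)²/32
   = 0.083 + 0.521 + 1.000 + 1.125 + 0.225 + 1.125
Sum = 4.08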